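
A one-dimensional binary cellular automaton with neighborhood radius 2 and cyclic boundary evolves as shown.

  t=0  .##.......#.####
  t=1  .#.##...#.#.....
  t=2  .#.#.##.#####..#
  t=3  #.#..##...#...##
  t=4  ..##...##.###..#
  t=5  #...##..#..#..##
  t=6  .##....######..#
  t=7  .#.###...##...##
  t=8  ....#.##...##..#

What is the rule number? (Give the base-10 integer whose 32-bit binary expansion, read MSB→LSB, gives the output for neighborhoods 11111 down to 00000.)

2169988914

  nb #####: next=#  (t=2,i=10, bit31=1)
  nb ####.: next=.  (t=0,i=14, bit30=0)
  nb ###.#: next=.  (t=0,i=15, bit29=0)
  nb ###..: next=.  (t=2,i=12, bit28=0)
  nb ##.##: next=.  (t=0,i=0, bit27=0)
  nb ##.#.: next=.  (t=3,i=1, bit26=0)
  nb ##..#: next=.  (t=2,i=13, bit25=0)
  nb ##...: next=#  (t=0,i=3, bit24=1)
  nb #.###: next=.  (t=0,i=12, bit23=0)
  nb #.##.: next=#  (t=0,i=1, bit22=1)
  nb #.#.#: next=.  (t=2,i=1, bit21=0)
  nb #.#..: next=#  (t=1,i=10, bit20=1)
  nb #..##: next=.  (t=3,i=4, bit19=0)
  nb #..#.: next=#  (t=2,i=14, bit18=1)
  nb #...#: next=#  (t=1,i=6, bit17=1)
  nb #....: next=#  (t=0,i=4, bit16=1)
  nb .####: next=.  (t=0,i=13, bit15=0)
  nb .###.: next=#  (t=3,i=15, bit14=1)
  nb .##.#: next=#  (t=2,i=6, bit13=1)
  nb .##..: next=.  (t=0,i=2, bit12=0)
  nb .#.##: next=.  (t=0,i=11, bit11=0)
  nb .#.#.: next=#  (t=1,i=9, bit10=1)
  nb .#..#: next=#  (t=3,i=3, bit9=1)
  nb .#...: next=#  (t=1,i=11, bit8=1)
  nb ..###: next=.  (t=3,i=14, bit7=0)
  nb ..##.: next=.  (t=3,i=5, bit6=0)
  nb ..#.#: next=#  (t=0,i=10, bit5=1)
  nb ..#..: next=#  (t=3,i=10, bit4=1)
  nb ...##: next=.  (t=3,i=13, bit3=0)
  nb ...#.: next=.  (t=0,i=9, bit2=0)
  nb ....#: next=#  (t=0,i=8, bit1=1)
  nb .....: next=.  (t=0,i=5, bit0=0)
  bits 10000001010101110110011100110010 = 2169988914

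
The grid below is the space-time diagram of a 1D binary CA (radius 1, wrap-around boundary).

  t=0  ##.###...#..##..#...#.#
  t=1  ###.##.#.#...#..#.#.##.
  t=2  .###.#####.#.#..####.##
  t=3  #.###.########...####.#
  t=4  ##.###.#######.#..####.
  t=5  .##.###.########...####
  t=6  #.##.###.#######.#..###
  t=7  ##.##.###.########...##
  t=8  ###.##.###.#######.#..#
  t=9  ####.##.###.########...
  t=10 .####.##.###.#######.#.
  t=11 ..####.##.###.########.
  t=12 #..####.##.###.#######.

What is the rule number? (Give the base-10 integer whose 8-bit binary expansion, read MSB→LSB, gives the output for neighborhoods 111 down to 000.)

  ### -> #   bit 7 = 1  t=0,i=0
  ##. -> #   bit 6 = 1  t=0,i=1
  #.# -> #   bit 5 = 1  t=0,i=2
  #.. -> .   bit 4 = 0  t=0,i=6
  .## -> .   bit 3 = 0  t=0,i=3
  .#. -> #   bit 2 = 1  t=0,i=9
  ..# -> .   bit 1 = 0  t=0,i=8
  ... -> #   bit 0 = 1  t=0,i=7
  bits 11100101 = 229

229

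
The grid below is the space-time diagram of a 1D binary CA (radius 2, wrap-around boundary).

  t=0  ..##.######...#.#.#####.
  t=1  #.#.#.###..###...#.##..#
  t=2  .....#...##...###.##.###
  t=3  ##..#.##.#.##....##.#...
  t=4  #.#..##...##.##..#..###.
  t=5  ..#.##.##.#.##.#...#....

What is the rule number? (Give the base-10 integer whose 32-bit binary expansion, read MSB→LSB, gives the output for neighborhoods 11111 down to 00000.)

2338031940

  #####|#  b31=1 t=0,i=7
  ####.|.  b30=0 t=0,i=9
  ###.#|.  b29=0 t=2,i=16
  ###..|.  b28=0 t=0,i=10
  ##.##|#  b27=1 t=0,i=4
  ##.#.|.  b26=0 t=1,i=1
  ##..#|#  b25=1 t=1,i=9
  ##...|#  b24=1 t=0,i=11
  #.###|.  b23=0 t=0,i=5
  #.##.|#  b22=1 t=1,i=19
  #.#.#|.  b21=0 t=0,i=16
  #.#..|#  b20=1 t=3,i=20
  #..##|#  b19=1 t=1,i=10
  #..#.|.  b18=0 t=3,i=3
  #...#|#  b17=1 t=0,i=0
  #....|#  b16=1 t=2,i=1
  .####|#  b15=1 t=0,i=6
  .###.|.  b14=0 t=1,i=7
  .##.#|.  b13=0 t=0,i=3
  .##..|.  b12=0 t=1,i=20
  .#.##|#  b11=1 t=0,i=17
  .#.#.|.  b10=0 t=0,i=15
  .#..#|.  b9=0 t=4,i=3
  .#...|#  b8=1 t=2,i=6
  ..###|.  b7=0 t=1,i=11
  ..##.|#  b6=1 t=0,i=2
  ..#.#|.  b5=0 t=0,i=14
  ..#..|.  b4=0 t=2,i=5
  ...##|.  b3=0 t=0,i=1
  ...#.|#  b2=1 t=0,i=13
  ....#|.  b1=0 t=2,i=3
  .....|.  b0=0 t=2,i=2
  bits 10001011010110111000100101000100 = 2338031940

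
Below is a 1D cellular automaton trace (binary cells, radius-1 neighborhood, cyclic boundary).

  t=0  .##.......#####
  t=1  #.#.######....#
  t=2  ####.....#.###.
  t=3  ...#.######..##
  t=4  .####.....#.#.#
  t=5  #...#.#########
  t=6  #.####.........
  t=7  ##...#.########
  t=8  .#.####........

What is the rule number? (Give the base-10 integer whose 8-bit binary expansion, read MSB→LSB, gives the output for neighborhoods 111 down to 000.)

  [7] ### => .  t=0,i=11
  [6] ##. => #  t=0,i=2
  [5] #.# => #  t=0,i=0
  [4] #.. => .  t=0,i=3
  [3] .## => .  t=0,i=1
  [2] .#. => #  t=1,i=2
  [1] ..# => #  t=0,i=9
  [0] ... => #  t=0,i=4
  bits 01100111 = 103

103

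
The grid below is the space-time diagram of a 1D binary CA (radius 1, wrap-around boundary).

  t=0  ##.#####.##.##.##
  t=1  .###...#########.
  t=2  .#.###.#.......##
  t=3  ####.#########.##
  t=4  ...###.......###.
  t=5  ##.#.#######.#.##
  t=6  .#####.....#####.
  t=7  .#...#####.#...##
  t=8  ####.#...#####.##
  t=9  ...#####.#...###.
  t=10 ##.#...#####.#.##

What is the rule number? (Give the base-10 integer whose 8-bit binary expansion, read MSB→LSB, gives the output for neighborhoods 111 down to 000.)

125

  ### -> .   bit 7 = 0  t=0,i=0
  ##. -> #   bit 6 = 1  t=0,i=1
  #.# -> #   bit 5 = 1  t=0,i=2
  #.. -> #   bit 4 = 1  t=1,i=4
  .## -> #   bit 3 = 1  t=0,i=3
  .#. -> #   bit 2 = 1  t=2,i=1
  ..# -> .   bit 1 = 0  t=1,i=0
  ... -> #   bit 0 = 1  t=1,i=5
  bits 01111101 = 125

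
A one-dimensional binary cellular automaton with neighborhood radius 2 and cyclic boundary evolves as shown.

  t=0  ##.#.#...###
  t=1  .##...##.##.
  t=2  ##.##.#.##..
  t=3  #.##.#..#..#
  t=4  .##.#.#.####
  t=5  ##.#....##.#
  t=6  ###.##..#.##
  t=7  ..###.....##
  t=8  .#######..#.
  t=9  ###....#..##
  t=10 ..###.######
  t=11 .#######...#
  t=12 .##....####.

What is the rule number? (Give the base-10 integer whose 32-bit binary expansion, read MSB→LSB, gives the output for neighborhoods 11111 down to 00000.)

1036764117

  ##### -> .   bit 31 = 0  t=0,i=11
  ####. -> .   bit 30 = 0  t=0,i=0
  ###.# -> #   bit 29 = 1  t=0,i=1
  ###.. -> #   bit 28 = 1  t=7,i=4
  ##.## -> #   bit 27 = 1  t=1,i=8
  ##.#. -> #   bit 26 = 1  t=0,i=2
  ##..# -> .   bit 25 = 0  t=1,i=11
  ##... -> #   bit 24 = 1  t=1,i=3
  #.### -> #   bit 23 = 1  t=4,i=8
  #.##. -> #   bit 22 = 1  t=1,i=9
  #.#.# -> .   bit 21 = 0  t=0,i=3
  #.#.. -> .   bit 20 = 0  t=0,i=5
  #..## -> #   bit 19 = 1  t=1,i=0
  #..#. -> .   bit 18 = 0  t=3,i=7
  #...# -> #   bit 17 = 1  t=0,i=7
  #.... -> #   bit 16 = 1  t=5,i=5
  .#### -> #   bit 15 = 1  t=0,i=10
  .###. -> #   bit 14 = 1  t=5,i=0
  .##.# -> .   bit 13 = 0  t=1,i=7
  .##.. -> .   bit 12 = 0  t=1,i=2
  .#.## -> .   bit 11 = 0  t=2,i=7
  .#.#. -> .   bit 10 = 0  t=0,i=4
  .#..# -> #   bit 9 = 1  t=3,i=6
  .#... -> #   bit 8 = 1  t=0,i=6
  ..### -> #   bit 7 = 1  t=0,i=9
  ..##. -> #   bit 6 = 1  t=1,i=1
  ..#.# -> .   bit 5 = 0  t=6,i=8
  ..#.. -> #   bit 4 = 1  t=3,i=8
  ...## -> .   bit 3 = 0  t=0,i=8
  ...#. -> #   bit 2 = 1  t=9,i=6
  ....# -> .   bit 1 = 0  t=5,i=6
  ..... -> #   bit 0 = 1  t=7,i=7
  bits 00111101110010111100001111010101 = 1036764117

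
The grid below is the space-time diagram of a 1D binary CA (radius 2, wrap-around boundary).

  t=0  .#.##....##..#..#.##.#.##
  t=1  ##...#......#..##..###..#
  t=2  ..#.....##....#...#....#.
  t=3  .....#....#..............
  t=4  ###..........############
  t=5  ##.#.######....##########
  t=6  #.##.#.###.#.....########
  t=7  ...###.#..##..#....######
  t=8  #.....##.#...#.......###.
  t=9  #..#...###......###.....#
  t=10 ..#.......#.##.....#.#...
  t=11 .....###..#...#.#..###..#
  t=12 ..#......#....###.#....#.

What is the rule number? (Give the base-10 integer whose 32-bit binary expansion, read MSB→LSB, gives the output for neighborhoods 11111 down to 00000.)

3317441569

  ##### -> #   bit 31 = 1  t=4,i=0
  ####. -> #   bit 30 = 1  t=4,i=1
  ###.# -> .   bit 29 = 0  t=5,i=1
  ###.. -> .   bit 28 = 0  t=1,i=1
  ##.## -> .   bit 27 = 0  t=6,i=1
  ##.#. -> #   bit 26 = 1  t=0,i=0
  ##..# -> .   bit 25 = 0  t=0,i=11
  ##... -> #   bit 24 = 1  t=0,i=5
  #.### -> #   bit 23 = 1  t=5,i=5
  #.##. -> .   bit 22 = 0  t=0,i=3
  #.#.# -> #   bit 21 = 1  t=0,i=1
  #.#.. -> #   bit 20 = 1  t=6,i=11
  #..## -> #   bit 19 = 1  t=1,i=14
  #..#. -> #   bit 18 = 1  t=0,i=12
  #...# -> .   bit 17 = 0  t=1,i=3
  #.... -> .   bit 16 = 0  t=0,i=6
  .#### -> .   bit 15 = 0  t=4,i=14
  .###. -> .   bit 14 = 0  t=1,i=0
  .##.# -> #   bit 13 = 1  t=0,i=19
  .##.. -> .   bit 12 = 0  t=0,i=4
  .#.## -> .   bit 11 = 0  t=0,i=2
  .#.#. -> #   bit 10 = 1  t=10,i=20
  .#..# -> .   bit 9 = 0  t=0,i=14
  .#... -> .   bit 8 = 0  t=1,i=6
  ..### -> .   bit 7 = 0  t=1,i=19
  ..##. -> .   bit 6 = 0  t=0,i=9
  ..#.# -> #   bit 5 = 1  t=0,i=16
  ..#.. -> .   bit 4 = 0  t=0,i=13
  ...## -> .   bit 3 = 0  t=0,i=8
  ...#. -> .   bit 2 = 0  t=1,i=4
  ....# -> .   bit 1 = 0  t=0,i=7
  ..... -> #   bit 0 = 1  t=1,i=8
  bits 11000101101111000010010000100001 = 3317441569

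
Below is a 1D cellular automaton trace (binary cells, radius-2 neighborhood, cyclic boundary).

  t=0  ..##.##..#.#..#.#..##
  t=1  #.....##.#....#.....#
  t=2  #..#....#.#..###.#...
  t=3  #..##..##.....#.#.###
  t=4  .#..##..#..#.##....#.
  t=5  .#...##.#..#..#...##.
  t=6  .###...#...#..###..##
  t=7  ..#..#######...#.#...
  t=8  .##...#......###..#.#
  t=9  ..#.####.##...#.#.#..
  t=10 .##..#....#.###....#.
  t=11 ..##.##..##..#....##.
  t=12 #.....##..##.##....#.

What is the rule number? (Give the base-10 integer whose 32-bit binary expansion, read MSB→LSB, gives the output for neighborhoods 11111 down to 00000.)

100847925

  #####|.  b31=0 t=7,i=7
  ####.|.  b30=0 t=3,i=20
  ###.#|.  b29=0 t=2,i=15
  ###..|.  b28=0 t=3,i=0
  ##.##|.  b27=0 t=0,i=4
  ##.#.|#  b26=1 t=1,i=8
  ##..#|#  b25=1 t=0,i=0
  ##...|.  b24=0 t=1,i=1
  #.###|.  b23=0 t=3,i=18
  #.##.|.  b22=0 t=0,i=5
  #.#.#|.  b21=0 t=3,i=16
  #.#..|.  b20=0 t=0,i=11
  #..##|.  b19=0 t=0,i=1
  #..#.|.  b18=0 t=0,i=8
  #...#|#  b17=1 t=2,i=19
  #....|.  b16=0 t=1,i=2
  .####|#  b15=1 t=3,i=19
  .###.|#  b14=1 t=2,i=14
  .##.#|.  b13=0 t=0,i=3
  .##..|#  b12=1 t=0,i=6
  .#.##|.  b11=0 t=3,i=17
  .#.#.|.  b10=0 t=0,i=10
  .#..#|.  b9=0 t=0,i=12
  .#...|#  b8=1 t=1,i=10
  ..###|.  b7=0 t=2,i=13
  ..##.|.  b6=0 t=0,i=2
  ..#.#|#  b5=1 t=0,i=9
  ..#..|#  b4=1 t=1,i=14
  ...##|.  b3=0 t=1,i=5
  ...#.|#  b2=1 t=1,i=13
  ....#|.  b1=0 t=1,i=4
  .....|#  b0=1 t=1,i=3
  bits 00000110000000101101000100110101 = 100847925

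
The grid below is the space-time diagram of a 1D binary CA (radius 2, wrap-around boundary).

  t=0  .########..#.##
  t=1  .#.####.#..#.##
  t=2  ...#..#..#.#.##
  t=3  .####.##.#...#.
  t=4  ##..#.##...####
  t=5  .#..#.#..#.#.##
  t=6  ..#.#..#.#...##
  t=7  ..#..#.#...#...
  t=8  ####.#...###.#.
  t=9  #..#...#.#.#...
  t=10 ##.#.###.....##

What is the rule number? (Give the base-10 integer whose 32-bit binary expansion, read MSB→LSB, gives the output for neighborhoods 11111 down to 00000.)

2966102710

  [31] ##### => #  t=0,i=3
  [30] ####. => .  t=0,i=7
  [29] ###.# => #  t=1,i=6
  [28] ###.. => #  t=0,i=8
  [27] ##.## => .  t=0,i=0
  [26] ##.#. => .  t=1,i=0
  [25] ##..# => .  t=0,i=9
  [24] ##... => .  t=2,i=0
  [23] #.### => #  t=0,i=1
  [22] #.##. => #  t=0,i=13
  [21] #.#.# => .  t=1,i=1
  [20] #.#.. => .  t=1,i=8
  [19] #..## => #  t=3,i=0
  [18] #..#. => .  t=0,i=10
  [17] #...# => #  t=2,i=1
  [16] #.... => #  t=7,i=13
  [15] .#### => .  t=0,i=2
  [14] .###. => .  t=8,i=10
  [13] .##.# => #  t=0,i=14
  [12] .##.. => .  t=2,i=14
  [11] .#.## => .  t=0,i=12
  [10] .#.#. => .  t=2,i=10
  [9] .#..# => #  t=1,i=9
  [8] .#... => .  t=3,i=10
  [7] ..### => #  t=3,i=1
  [6] ..##. => .  t=6,i=13
  [5] ..#.# => #  t=0,i=11
  [4] ..#.. => #  t=2,i=3
  [3] ...## => .  t=4,i=10
  [2] ...#. => #  t=2,i=2
  [1] ....# => #  t=7,i=0
  [0] ..... => .  t=7,i=14
  bits 10110000110010110010001010110110 = 2966102710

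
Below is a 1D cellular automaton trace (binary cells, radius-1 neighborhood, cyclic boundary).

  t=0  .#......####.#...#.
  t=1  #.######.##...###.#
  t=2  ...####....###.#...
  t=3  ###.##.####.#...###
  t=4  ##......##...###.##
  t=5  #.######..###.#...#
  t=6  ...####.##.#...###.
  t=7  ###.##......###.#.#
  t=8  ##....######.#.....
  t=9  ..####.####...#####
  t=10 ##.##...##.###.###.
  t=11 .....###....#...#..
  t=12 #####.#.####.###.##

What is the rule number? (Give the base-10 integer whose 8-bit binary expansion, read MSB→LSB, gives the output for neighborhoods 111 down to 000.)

  nb ###: next=#  (t=0,i=9, bit7=1)
  nb ##.: next=.  (t=0,i=11, bit6=0)
  nb #.#: next=.  (t=0,i=12, bit5=0)
  nb #..: next=#  (t=0,i=2, bit4=1)
  nb .##: next=.  (t=0,i=8, bit3=0)
  nb .#.: next=.  (t=0,i=1, bit2=0)
  nb ..#: next=#  (t=0,i=0, bit1=1)
  nb ...: next=#  (t=0,i=3, bit0=1)
  bits 10010011 = 147

147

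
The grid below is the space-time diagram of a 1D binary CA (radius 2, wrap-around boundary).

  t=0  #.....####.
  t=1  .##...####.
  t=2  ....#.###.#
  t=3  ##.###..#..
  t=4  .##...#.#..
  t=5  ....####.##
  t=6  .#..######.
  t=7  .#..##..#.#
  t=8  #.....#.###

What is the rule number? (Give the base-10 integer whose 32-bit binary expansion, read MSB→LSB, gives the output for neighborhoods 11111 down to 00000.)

  ##### -> .   bit 31 = 0  t=6,i=6
  ####. -> #   bit 30 = 1  t=0,i=8
  ###.# -> #   bit 29 = 1  t=0,i=9
  ###.. -> .   bit 28 = 0  t=1,i=9
  ##.## -> #   bit 27 = 1  t=3,i=2
  ##.#. -> .   bit 26 = 0  t=0,i=10
  ##..# -> #   bit 25 = 1  t=1,i=10
  ##... -> .   bit 24 = 0  t=1,i=3
  #.### -> .   bit 23 = 0  t=2,i=6
  #.##. -> #   bit 22 = 1  t=5,i=9
  #.#.# -> #   bit 21 = 1  t=7,i=10
  #.#.. -> .   bit 20 = 0  t=0,i=0
  #..## -> .   bit 19 = 0  t=1,i=0
  #..#. -> .   bit 18 = 0  t=3,i=7
  #...# -> #   bit 17 = 1  t=1,i=4
  #.... -> #   bit 16 = 1  t=0,i=2
  .#### -> #   bit 15 = 1  t=0,i=7
  .###. -> .   bit 14 = 0  t=2,i=7
  .##.# -> #   bit 13 = 1  t=3,i=1
  .##.. -> .   bit 12 = 0  t=1,i=2
  .#.## -> #   bit 11 = 1  t=2,i=5
  .#.#. -> #   bit 10 = 1  t=4,i=7
  .#..# -> .   bit 9 = 0  t=3,i=9
  .#... -> #   bit 8 = 1  t=0,i=1
  ..### -> #   bit 7 = 1  t=0,i=6
  ..##. -> .   bit 6 = 0  t=1,i=1
  ..#.# -> #   bit 5 = 1  t=2,i=4
  ..#.. -> #   bit 4 = 1  t=3,i=8
  ...## -> .   bit 3 = 0  t=0,i=5
  ...#. -> #   bit 2 = 1  t=2,i=3
  ....# -> .   bit 1 = 0  t=0,i=4
  ..... -> .   bit 0 = 0  t=0,i=3
  bits 01101010011000111010110110110100 = 1784917428

1784917428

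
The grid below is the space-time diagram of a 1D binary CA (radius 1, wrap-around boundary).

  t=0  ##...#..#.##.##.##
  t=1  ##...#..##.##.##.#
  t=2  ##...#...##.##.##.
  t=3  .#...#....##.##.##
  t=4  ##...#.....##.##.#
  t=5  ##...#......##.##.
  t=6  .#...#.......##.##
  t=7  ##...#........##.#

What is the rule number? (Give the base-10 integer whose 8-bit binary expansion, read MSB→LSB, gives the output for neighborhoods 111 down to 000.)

228

  [7] ### => #  t=0,i=0
  [6] ##. => #  t=0,i=1
  [5] #.# => #  t=0,i=9
  [4] #.. => .  t=0,i=2
  [3] .## => .  t=0,i=10
  [2] .#. => #  t=0,i=5
  [1] ..# => .  t=0,i=4
  [0] ... => .  t=0,i=3
  bits 11100100 = 228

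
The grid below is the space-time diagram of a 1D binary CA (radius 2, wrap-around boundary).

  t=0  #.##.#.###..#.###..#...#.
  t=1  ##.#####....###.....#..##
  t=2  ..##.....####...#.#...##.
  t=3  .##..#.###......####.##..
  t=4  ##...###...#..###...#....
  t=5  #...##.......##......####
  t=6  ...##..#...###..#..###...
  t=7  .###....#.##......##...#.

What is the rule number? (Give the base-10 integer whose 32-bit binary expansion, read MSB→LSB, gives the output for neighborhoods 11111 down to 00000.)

213462506

  [31] ##### => .  t=1,i=5
  [30] ####. => .  t=1,i=0
  [29] ###.# => .  t=1,i=1
  [28] ###.. => .  t=0,i=9
  [27] ##.## => #  t=1,i=2
  [26] ##.#. => #  t=0,i=4
  [25] ##..# => .  t=0,i=10
  [24] ##... => .  t=1,i=8
  [23] #.### => #  t=0,i=7
  [22] #.##. => .  t=0,i=2
  [21] #.#.# => #  t=0,i=0
  [20] #.#.. => #  t=2,i=18
  [19] #..## => #  t=1,i=22
  [18] #..#. => .  t=0,i=11
  [17] #...# => .  t=0,i=21
  [16] #.... => #  t=1,i=9
  [15] .#### => .  t=1,i=4
  [14] .###. => .  t=0,i=8
  [13] .##.# => #  t=0,i=3
  [12] .##.. => .  t=2,i=3
  [11] .#.## => #  t=0,i=1
  [10] .#.#. => #  t=0,i=24
  [9] .#..# => .  t=1,i=21
  [8] .#... => #  t=0,i=20
  [7] ..### => #  t=1,i=12
  [6] ..##. => #  t=2,i=2
  [5] ..#.# => #  t=0,i=12
  [4] ..#.. => .  t=0,i=19
  [3] ...## => #  t=1,i=11
  [2] ...#. => .  t=0,i=22
  [1] ....# => #  t=1,i=10
  [0] ..... => .  t=1,i=17
  bits 00001100101110010010110111101010 = 213462506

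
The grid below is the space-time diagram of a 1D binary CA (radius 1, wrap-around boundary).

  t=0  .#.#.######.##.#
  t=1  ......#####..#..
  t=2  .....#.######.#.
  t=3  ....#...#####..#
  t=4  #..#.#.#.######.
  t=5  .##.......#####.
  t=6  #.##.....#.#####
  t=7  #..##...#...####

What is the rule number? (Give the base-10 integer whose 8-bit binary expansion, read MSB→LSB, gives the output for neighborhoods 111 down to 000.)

  [7] ### => #  t=0,i=6
  [6] ##. => #  t=0,i=10
  [5] #.# => .  t=0,i=0
  [4] #.. => #  t=1,i=11
  [3] .## => .  t=0,i=5
  [2] .#. => .  t=0,i=1
  [1] ..# => #  t=1,i=5
  [0] ... => .  t=1,i=0
  bits 11010010 = 210

210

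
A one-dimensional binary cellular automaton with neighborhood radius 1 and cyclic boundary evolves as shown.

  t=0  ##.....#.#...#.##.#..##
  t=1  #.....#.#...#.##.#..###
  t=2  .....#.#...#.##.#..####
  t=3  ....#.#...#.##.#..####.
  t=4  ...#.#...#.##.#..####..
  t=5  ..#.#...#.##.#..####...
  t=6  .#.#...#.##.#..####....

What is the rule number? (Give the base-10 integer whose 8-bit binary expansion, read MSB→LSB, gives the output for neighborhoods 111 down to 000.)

170

  [7] ### => #  t=0,i=0
  [6] ##. => .  t=0,i=1
  [5] #.# => #  t=0,i=8
  [4] #.. => .  t=0,i=2
  [3] .## => #  t=0,i=15
  [2] .#. => .  t=0,i=7
  [1] ..# => #  t=0,i=6
  [0] ... => .  t=0,i=3
  bits 10101010 = 170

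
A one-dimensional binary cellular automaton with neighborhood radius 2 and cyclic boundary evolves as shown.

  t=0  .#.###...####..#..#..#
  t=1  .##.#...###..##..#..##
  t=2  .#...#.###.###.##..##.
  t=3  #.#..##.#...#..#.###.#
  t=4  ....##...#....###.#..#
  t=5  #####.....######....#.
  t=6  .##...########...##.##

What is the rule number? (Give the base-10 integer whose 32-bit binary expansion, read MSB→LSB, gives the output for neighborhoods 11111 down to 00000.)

2188233195

  ##### -> #   bit 31 = 1  t=5,i=2
  ####. -> .   bit 30 = 0  t=0,i=11
  ###.# -> .   bit 29 = 0  t=2,i=9
  ###.. -> .   bit 28 = 0  t=0,i=5
  ##.## -> .   bit 27 = 0  t=1,i=0
  ##.#. -> .   bit 26 = 0  t=1,i=3
  ##..# -> #   bit 25 = 1  t=0,i=13
  ##... -> .   bit 24 = 0  t=0,i=6
  #.### -> .   bit 23 = 0  t=0,i=3
  #.##. -> #   bit 22 = 1  t=1,i=1
  #.#.# -> #   bit 21 = 1  t=0,i=1
  #.#.. -> .   bit 20 = 0  t=1,i=4
  #..## -> #   bit 19 = 1  t=1,i=12
  #..#. -> #   bit 18 = 1  t=0,i=14
  #...# -> .   bit 17 = 0  t=0,i=7
  #.... -> #   bit 16 = 1  t=4,i=1
  .#### -> #   bit 15 = 1  t=0,i=10
  .###. -> #   bit 14 = 1  t=0,i=4
  .##.# -> .   bit 13 = 0  t=1,i=2
  .##.. -> .   bit 12 = 0  t=1,i=14
  .#.## -> #   bit 11 = 1  t=0,i=2
  .#.#. -> .   bit 10 = 0  t=0,i=0
  .#..# -> .   bit 9 = 0  t=0,i=16
  .#... -> #   bit 8 = 1  t=1,i=5
  ..### -> #   bit 7 = 1  t=0,i=9
  ..##. -> #   bit 6 = 1  t=1,i=13
  ..#.# -> #   bit 5 = 1  t=0,i=21
  ..#.. -> .   bit 4 = 0  t=0,i=15
  ...## -> #   bit 3 = 1  t=0,i=8
  ...#. -> .   bit 2 = 0  t=2,i=4
  ....# -> #   bit 1 = 1  t=4,i=2
  ..... -> #   bit 0 = 1  t=5,i=7
  bits 10000010011011011100100111101011 = 2188233195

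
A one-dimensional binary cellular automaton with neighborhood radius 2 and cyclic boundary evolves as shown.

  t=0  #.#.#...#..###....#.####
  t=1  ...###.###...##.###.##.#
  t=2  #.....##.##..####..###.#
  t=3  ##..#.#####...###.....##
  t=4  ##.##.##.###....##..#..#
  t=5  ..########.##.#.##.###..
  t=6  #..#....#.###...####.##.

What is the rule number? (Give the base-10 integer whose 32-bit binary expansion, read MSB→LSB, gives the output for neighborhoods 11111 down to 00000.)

  #####|.  b31=0 t=0,i=22
  ####.|#  b30=1 t=0,i=23
  ###.#|.  b29=0 t=0,i=0
  ###..|#  b28=1 t=0,i=13
  ##.##|#  b27=1 t=1,i=6
  ##.#.|.  b26=0 t=0,i=1
  ##..#|.  b25=0 t=2,i=11
  ##...|#  b24=1 t=0,i=14
  #.###|#  b23=1 t=0,i=20
  #.##.|#  b22=1 t=1,i=20
  #.#.#|.  b21=0 t=0,i=2
  #.#..|#  b20=1 t=0,i=4
  #..##|.  b19=0 t=0,i=10
  #..#.|#  b18=1 t=3,i=3
  #...#|.  b17=0 t=0,i=6
  #....|.  b16=0 t=0,i=15
  .####|#  b15=1 t=0,i=21
  .###.|.  b14=0 t=0,i=12
  .##.#|#  b13=1 t=1,i=14
  .##..|#  b12=1 t=2,i=0
  .#.##|.  b11=0 t=0,i=19
  .#.#.|#  b10=1 t=0,i=3
  .#..#|#  b9=1 t=0,i=9
  .#...|#  b8=1 t=0,i=5
  ..###|.  b7=0 t=0,i=11
  ..##.|#  b6=1 t=1,i=13
  ..#.#|#  b5=1 t=0,i=18
  ..#..|#  b4=1 t=0,i=8
  ...##|.  b3=0 t=1,i=2
  ...#.|#  b2=1 t=0,i=7
  ....#|#  b1=1 t=0,i=16
  .....|.  b0=0 t=2,i=3
  bits 01011001110101001011011101110110 = 1507112822

1507112822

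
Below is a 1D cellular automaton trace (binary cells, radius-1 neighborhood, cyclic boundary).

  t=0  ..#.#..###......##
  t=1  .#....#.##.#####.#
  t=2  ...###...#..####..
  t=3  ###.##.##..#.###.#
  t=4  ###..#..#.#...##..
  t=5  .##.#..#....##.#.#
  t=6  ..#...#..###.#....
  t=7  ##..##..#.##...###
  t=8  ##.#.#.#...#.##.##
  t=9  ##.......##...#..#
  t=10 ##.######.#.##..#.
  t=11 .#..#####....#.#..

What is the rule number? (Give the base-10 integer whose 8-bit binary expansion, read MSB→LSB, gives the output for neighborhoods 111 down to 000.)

195

  ### -> #   bit 7 = 1  t=0,i=8
  ##. -> #   bit 6 = 1  t=0,i=9
  #.# -> .   bit 5 = 0  t=0,i=3
  #.. -> .   bit 4 = 0  t=0,i=0
  .## -> .   bit 3 = 0  t=0,i=7
  .#. -> .   bit 2 = 0  t=0,i=2
  ..# -> #   bit 1 = 1  t=0,i=1
  ... -> #   bit 0 = 1  t=0,i=11
  bits 11000011 = 195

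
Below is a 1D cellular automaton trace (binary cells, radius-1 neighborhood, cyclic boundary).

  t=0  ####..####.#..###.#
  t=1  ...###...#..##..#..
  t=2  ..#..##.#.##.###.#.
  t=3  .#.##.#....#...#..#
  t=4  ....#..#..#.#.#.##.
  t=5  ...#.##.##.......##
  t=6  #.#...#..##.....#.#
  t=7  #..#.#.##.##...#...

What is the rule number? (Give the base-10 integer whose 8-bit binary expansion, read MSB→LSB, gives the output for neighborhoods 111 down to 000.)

82

  nb ###: next=.  (t=0,i=0, bit7=0)
  nb ##.: next=#  (t=0,i=3, bit6=1)
  nb #.#: next=.  (t=0,i=10, bit5=0)
  nb #..: next=#  (t=0,i=4, bit4=1)
  nb .##: next=.  (t=0,i=6, bit3=0)
  nb .#.: next=.  (t=0,i=11, bit2=0)
  nb ..#: next=#  (t=0,i=5, bit1=1)
  nb ...: next=.  (t=1,i=0, bit0=0)
  bits 01010010 = 82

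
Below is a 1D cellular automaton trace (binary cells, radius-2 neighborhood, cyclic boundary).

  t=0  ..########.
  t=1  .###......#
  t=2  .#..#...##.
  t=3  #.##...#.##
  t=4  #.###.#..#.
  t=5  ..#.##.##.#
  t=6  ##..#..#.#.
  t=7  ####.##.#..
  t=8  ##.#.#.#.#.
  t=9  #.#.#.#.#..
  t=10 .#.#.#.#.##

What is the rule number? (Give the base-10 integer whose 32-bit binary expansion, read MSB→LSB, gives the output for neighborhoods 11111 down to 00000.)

  #####|.  b31=0 t=0,i=4
  ####.|.  b30=0 t=0,i=8
  ###.#|#  b29=1 t=3,i=0
  ###..|.  b28=0 t=0,i=9
  ##.##|.  b27=0 t=3,i=1
  ##.#.|#  b26=1 t=4,i=5
  ##..#|#  b25=1 t=2,i=10
  ##...|#  b24=1 t=0,i=10
  #.###|#  b23=1 t=1,i=1
  #.##.|#  b22=1 t=3,i=2
  #.#.#|.  b21=0 t=4,i=0
  #.#..|.  b20=0 t=4,i=6
  #..##|.  b19=0 t=7,i=10
  #..#.|#  b18=1 t=2,i=0
  #...#|.  b17=0 t=0,i=0
  #....|.  b16=0 t=1,i=5
  .####|#  b15=1 t=0,i=3
  .###.|.  b14=0 t=1,i=2
  .##.#|.  b13=0 t=5,i=5
  .##..|#  b12=1 t=2,i=9
  .#.##|.  b11=0 t=1,i=0
  .#.#.|#  b10=1 t=4,i=10
  .#..#|#  b9=1 t=2,i=2
  .#...|.  b8=0 t=2,i=5
  ..###|#  b7=1 t=0,i=2
  ..##.|.  b6=0 t=2,i=8
  ..#.#|.  b5=0 t=1,i=10
  ..#..|.  b4=0 t=2,i=1
  ...##|#  b3=1 t=0,i=1
  ...#.|#  b2=1 t=1,i=9
  ....#|#  b1=1 t=1,i=8
  .....|.  b0=0 t=1,i=6
  bits 00100111110001001001011010001110 = 667195022

667195022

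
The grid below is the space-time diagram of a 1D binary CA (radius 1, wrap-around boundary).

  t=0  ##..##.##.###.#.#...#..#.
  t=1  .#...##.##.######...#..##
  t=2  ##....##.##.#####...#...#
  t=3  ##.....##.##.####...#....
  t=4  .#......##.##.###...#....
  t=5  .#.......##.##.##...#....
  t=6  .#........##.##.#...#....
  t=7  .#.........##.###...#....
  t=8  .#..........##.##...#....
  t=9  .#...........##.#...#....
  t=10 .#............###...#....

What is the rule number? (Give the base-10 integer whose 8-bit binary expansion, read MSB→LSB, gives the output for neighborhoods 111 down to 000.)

  nb ###: next=#  (t=0,i=11, bit7=1)
  nb ##.: next=#  (t=0,i=1, bit6=1)
  nb #.#: next=#  (t=0,i=6, bit5=1)
  nb #..: next=.  (t=0,i=2, bit4=0)
  nb .##: next=.  (t=0,i=0, bit3=0)
  nb .#.: next=#  (t=0,i=14, bit2=1)
  nb ..#: next=.  (t=0,i=3, bit1=0)
  nb ...: next=.  (t=0,i=18, bit0=0)
  bits 11100100 = 228

228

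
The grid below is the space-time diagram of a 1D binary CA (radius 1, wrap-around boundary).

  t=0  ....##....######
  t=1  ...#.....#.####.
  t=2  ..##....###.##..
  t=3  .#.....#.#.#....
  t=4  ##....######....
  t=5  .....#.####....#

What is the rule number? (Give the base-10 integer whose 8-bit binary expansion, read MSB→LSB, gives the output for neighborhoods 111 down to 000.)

166

  [7] ### => #  t=0,i=11
  [6] ##. => .  t=0,i=5
  [5] #.# => #  t=1,i=10
  [4] #.. => .  t=0,i=0
  [3] .## => .  t=0,i=4
  [2] .#. => #  t=1,i=3
  [1] ..# => #  t=0,i=3
  [0] ... => .  t=0,i=1
  bits 10100110 = 166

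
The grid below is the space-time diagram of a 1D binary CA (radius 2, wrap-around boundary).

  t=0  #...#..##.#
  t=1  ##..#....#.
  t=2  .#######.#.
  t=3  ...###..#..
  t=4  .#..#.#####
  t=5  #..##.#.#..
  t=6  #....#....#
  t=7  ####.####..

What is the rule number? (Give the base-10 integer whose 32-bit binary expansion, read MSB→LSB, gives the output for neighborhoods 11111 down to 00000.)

  [31] ##### => #  t=2,i=3
  [30] ####. => .  t=2,i=6
  [29] ###.# => .  t=2,i=7
  [28] ###.. => .  t=3,i=5
  [27] ##.## => #  t=0,i=9
  [26] ##.#. => #  t=2,i=8
  [25] ##..# => #  t=1,i=2
  [24] ##... => #  t=0,i=1
  [23] #.### => #  t=4,i=6
  [22] #.##. => .  t=0,i=10
  [21] #.#.# => .  t=5,i=6
  [20] #.#.. => .  t=2,i=9
  [19] #..## => .  t=0,i=6
  [18] #..#. => #  t=1,i=3
  [17] #...# => .  t=0,i=2
  [16] #.... => #  t=1,i=6
  [15] .#### => .  t=2,i=2
  [14] .###. => #  t=3,i=4
  [13] .##.# => .  t=0,i=8
  [12] .##.. => #  t=0,i=0
  [11] .#.## => .  t=1,i=10
  [10] .#.#. => .  t=5,i=7
  [9] .#..# => .  t=0,i=5
  [8] .#... => #  t=1,i=5
  [7] ..### => .  t=2,i=1
  [6] ..##. => .  t=0,i=7
  [5] ..#.# => #  t=1,i=9
  [4] ..#.. => #  t=0,i=4
  [3] ...## => .  t=3,i=2
  [2] ...#. => .  t=0,i=3
  [1] ....# => #  t=1,i=7
  [0] ..... => .  t=3,i=0
  bits 10001111100001010101000100110010 = 2407878962

2407878962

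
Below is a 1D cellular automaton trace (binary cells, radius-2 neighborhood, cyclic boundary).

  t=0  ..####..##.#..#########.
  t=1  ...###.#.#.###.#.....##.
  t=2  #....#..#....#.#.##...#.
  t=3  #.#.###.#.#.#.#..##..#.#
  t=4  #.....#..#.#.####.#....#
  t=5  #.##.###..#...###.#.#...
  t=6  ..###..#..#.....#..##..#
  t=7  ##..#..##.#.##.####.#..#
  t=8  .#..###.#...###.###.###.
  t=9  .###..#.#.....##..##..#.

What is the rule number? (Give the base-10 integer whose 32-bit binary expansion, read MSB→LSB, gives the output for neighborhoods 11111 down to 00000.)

  [31] ##### => .  t=0,i=16
  [30] ####. => #  t=0,i=4
  [29] ###.# => #  t=1,i=5
  [28] ###.. => #  t=0,i=5
  [27] ##.## => #  t=5,i=4
  [26] ##.#. => .  t=0,i=10
  [25] ##..# => .  t=0,i=6
  [24] ##... => .  t=0,i=23
  [23] #.### => .  t=1,i=11
  [22] #.##. => #  t=2,i=17
  [21] #.#.# => .  t=1,i=7
  [20] #.#.. => #  t=0,i=11
  [19] #..## => #  t=0,i=7
  [18] #..#. => .  t=2,i=7
  [17] #...# => .  t=0,i=0
  [16] #.... => #  t=1,i=0
  [15] .#### => #  t=0,i=3
  [14] .###. => .  t=1,i=4
  [13] .##.# => #  t=0,i=9
  [12] .##.. => #  t=1,i=22
  [11] .#.## => .  t=1,i=10
  [10] .#.#. => #  t=1,i=8
  [9] .#..# => #  t=0,i=12
  [8] .#... => .  t=1,i=16
  [7] ..### => .  t=0,i=2
  [6] ..##. => .  t=0,i=8
  [5] ..#.# => .  t=2,i=13
  [4] ..#.. => #  t=2,i=5
  [3] ...## => .  t=0,i=1
  [2] ...#. => #  t=2,i=4
  [1] ....# => .  t=1,i=1
  [0] ..... => #  t=1,i=18
  bits 01111000010110011011011000010101 = 2019145237

2019145237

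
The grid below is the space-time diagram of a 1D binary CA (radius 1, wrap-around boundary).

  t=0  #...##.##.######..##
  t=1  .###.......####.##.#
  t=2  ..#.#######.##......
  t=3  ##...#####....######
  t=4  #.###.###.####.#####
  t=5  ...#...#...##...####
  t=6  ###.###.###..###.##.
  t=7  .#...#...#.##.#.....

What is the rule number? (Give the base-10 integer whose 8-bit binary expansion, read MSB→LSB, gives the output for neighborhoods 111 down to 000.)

147

  nb ###: next=#  (t=0,i=11, bit7=1)
  nb ##.: next=.  (t=0,i=0, bit6=0)
  nb #.#: next=.  (t=0,i=6, bit5=0)
  nb #..: next=#  (t=0,i=1, bit4=1)
  nb .##: next=.  (t=0,i=4, bit3=0)
  nb .#.: next=.  (t=1,i=19, bit2=0)
  nb ..#: next=#  (t=0,i=3, bit1=1)
  nb ...: next=#  (t=0,i=2, bit0=1)
  bits 10010011 = 147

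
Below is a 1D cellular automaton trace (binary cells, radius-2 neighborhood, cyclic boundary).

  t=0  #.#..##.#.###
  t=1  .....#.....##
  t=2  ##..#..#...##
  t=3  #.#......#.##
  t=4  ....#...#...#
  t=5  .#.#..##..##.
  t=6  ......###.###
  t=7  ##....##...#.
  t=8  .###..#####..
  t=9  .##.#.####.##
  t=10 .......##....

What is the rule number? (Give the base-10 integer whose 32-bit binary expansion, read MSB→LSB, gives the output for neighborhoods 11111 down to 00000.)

3271807172

  [31] ##### => #  t=8,i=8
  [30] ####. => #  t=0,i=12
  [29] ###.# => .  t=0,i=0
  [28] ###.. => .  t=2,i=1
  [27] ##.## => .  t=6,i=9
  [26] ##.#. => .  t=0,i=1
  [25] ##..# => #  t=2,i=2
  [24] ##... => #  t=1,i=0
  [23] #.### => .  t=0,i=10
  [22] #.##. => .  t=7,i=0
  [21] #.#.# => .  t=0,i=8
  [20] #.#.. => .  t=0,i=2
  [19] #..## => .  t=0,i=4
  [18] #..#. => .  t=2,i=3
  [17] #...# => #  t=2,i=9
  [16] #.... => #  t=1,i=1
  [15] .#### => #  t=0,i=11
  [14] .###. => #  t=3,i=12
  [13] .##.# => .  t=0,i=6
  [12] .##.. => #  t=1,i=12
  [11] .#.## => .  t=0,i=9
  [10] .#.#. => .  t=5,i=2
  [9] .#..# => .  t=0,i=3
  [8] .#... => .  t=1,i=6
  [7] ..### => #  t=2,i=11
  [6] ..##. => #  t=0,i=5
  [5] ..#.# => .  t=3,i=9
  [4] ..#.. => .  t=1,i=5
  [3] ...## => .  t=1,i=10
  [2] ...#. => #  t=1,i=4
  [1] ....# => .  t=1,i=3
  [0] ..... => .  t=1,i=2
  bits 11000011000000111101000011000100 = 3271807172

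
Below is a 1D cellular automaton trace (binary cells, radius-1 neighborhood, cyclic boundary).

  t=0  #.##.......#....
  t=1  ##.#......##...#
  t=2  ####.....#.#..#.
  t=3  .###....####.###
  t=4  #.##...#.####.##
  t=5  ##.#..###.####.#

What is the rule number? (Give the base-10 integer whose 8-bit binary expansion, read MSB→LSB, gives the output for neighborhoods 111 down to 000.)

  ###|#  b7=1 t=1,i=0
  ##.|#  b6=1 t=0,i=3
  #.#|#  b5=1 t=0,i=1
  #..|.  b4=0 t=0,i=4
  .##|.  b3=0 t=0,i=2
  .#.|#  b2=1 t=0,i=0
  ..#|#  b1=1 t=0,i=10
  ...|.  b0=0 t=0,i=5
  bits 11100110 = 230

230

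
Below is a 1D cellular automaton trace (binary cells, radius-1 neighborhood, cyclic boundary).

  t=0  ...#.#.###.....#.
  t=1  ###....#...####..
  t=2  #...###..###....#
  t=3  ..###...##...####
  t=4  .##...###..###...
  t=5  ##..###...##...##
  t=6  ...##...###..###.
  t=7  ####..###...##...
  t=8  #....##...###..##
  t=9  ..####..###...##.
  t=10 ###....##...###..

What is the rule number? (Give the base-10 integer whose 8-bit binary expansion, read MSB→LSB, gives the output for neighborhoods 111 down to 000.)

  ###|.  b7=0 t=0,i=8
  ##.|.  b6=0 t=0,i=9
  #.#|.  b5=0 t=0,i=4
  #..|.  b4=0 t=0,i=10
  .##|#  b3=1 t=0,i=7
  .#.|.  b2=0 t=0,i=3
  ..#|#  b1=1 t=0,i=2
  ...|#  b0=1 t=0,i=0
  bits 00001011 = 11

11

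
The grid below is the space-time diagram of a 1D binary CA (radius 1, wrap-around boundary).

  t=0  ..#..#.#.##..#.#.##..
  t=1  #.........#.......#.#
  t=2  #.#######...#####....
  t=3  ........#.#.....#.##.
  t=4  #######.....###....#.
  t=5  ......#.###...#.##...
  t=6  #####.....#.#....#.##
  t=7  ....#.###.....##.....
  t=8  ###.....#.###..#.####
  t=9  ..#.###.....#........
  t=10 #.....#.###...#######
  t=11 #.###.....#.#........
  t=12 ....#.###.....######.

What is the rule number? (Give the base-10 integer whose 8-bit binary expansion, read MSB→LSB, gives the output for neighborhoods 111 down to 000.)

  [7] ### => .  t=2,i=3
  [6] ##. => #  t=0,i=10
  [5] #.# => .  t=0,i=6
  [4] #.. => .  t=0,i=3
  [3] .## => .  t=0,i=9
  [2] .#. => .  t=0,i=2
  [1] ..# => .  t=0,i=1
  [0] ... => #  t=0,i=0
  bits 01000001 = 65

65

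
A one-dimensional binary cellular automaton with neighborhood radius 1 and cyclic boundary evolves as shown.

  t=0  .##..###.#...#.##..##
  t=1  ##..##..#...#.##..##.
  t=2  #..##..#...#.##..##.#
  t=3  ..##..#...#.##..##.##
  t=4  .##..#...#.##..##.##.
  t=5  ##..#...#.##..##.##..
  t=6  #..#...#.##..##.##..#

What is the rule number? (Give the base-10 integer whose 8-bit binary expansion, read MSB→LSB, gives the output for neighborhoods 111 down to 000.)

42

  ###|.  b7=0 t=0,i=6
  ##.|.  b6=0 t=0,i=2
  #.#|#  b5=1 t=0,i=0
  #..|.  b4=0 t=0,i=3
  .##|#  b3=1 t=0,i=1
  .#.|.  b2=0 t=0,i=9
  ..#|#  b1=1 t=0,i=4
  ...|.  b0=0 t=0,i=11
  bits 00101010 = 42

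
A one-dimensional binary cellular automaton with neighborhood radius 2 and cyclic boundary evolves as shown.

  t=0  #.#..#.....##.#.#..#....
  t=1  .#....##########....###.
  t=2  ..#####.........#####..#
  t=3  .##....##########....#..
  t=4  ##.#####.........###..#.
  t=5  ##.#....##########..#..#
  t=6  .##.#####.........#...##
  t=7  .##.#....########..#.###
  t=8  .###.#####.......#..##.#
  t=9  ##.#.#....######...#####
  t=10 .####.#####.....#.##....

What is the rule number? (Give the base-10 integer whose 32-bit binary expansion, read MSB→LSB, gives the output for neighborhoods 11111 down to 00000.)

  nb #####: next=.  (t=1,i=8, bit31=0)
  nb ####.: next=.  (t=1,i=14, bit30=0)
  nb ###.#: next=#  (t=5,i=1, bit29=1)
  nb ###..: next=.  (t=1,i=15, bit28=0)
  nb ##.##: next=.  (t=4,i=2, bit27=0)
  nb ##.#.: next=#  (t=0,i=13, bit26=1)
  nb ##..#: next=#  (t=1,i=23, bit25=1)
  nb ##...: next=#  (t=1,i=16, bit24=1)
  nb #.###: next=#  (t=4,i=3, bit23=1)
  nb #.##.: next=#  (t=4,i=0, bit22=1)
  nb #.#.#: next=#  (t=0,i=14, bit21=1)
  nb #.#..: next=.  (t=0,i=2, bit20=0)
  nb #..##: next=#  (t=2,i=1, bit19=1)
  nb #..#.: next=.  (t=0,i=4, bit18=0)
  nb #...#: next=.  (t=3,i=23, bit17=0)
  nb #....: next=#  (t=0,i=7, bit16=1)
  nb .####: next=.  (t=1,i=7, bit15=0)
  nb .###.: next=.  (t=1,i=21, bit14=0)
  nb .##.#: next=#  (t=0,i=12, bit13=1)
  nb .##..: next=.  (t=3,i=2, bit12=0)
  nb .#.##: next=#  (t=4,i=23, bit11=1)
  nb .#.#.: next=#  (t=0,i=1, bit10=1)
  nb .#..#: next=.  (t=0,i=3, bit9=0)
  nb .#...: next=#  (t=0,i=6, bit8=1)
  nb ..###: next=#  (t=1,i=6, bit7=1)
  nb ..##.: next=#  (t=0,i=11, bit6=1)
  nb ..#.#: next=.  (t=0,i=0, bit5=0)
  nb ..#..: next=.  (t=0,i=5, bit4=0)
  nb ...##: next=#  (t=0,i=10, bit3=1)
  nb ...#.: next=.  (t=0,i=23, bit2=0)
  nb ....#: next=#  (t=0,i=9, bit1=1)
  nb .....: next=#  (t=0,i=8, bit0=1)
  bits 00100111111010010010110111001011 = 669593035

669593035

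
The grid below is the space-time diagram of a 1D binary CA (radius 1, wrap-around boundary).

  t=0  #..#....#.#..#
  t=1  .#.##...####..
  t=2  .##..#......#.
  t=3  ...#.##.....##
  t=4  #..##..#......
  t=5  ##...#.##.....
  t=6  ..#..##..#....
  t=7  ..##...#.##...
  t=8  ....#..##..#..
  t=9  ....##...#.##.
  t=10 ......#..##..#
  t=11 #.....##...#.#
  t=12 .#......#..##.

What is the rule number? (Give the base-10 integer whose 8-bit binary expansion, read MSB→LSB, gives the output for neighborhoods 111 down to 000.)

  [7] ### => .  t=1,i=9
  [6] ##. => .  t=0,i=0
  [5] #.# => #  t=0,i=9
  [4] #.. => #  t=0,i=1
  [3] .## => .  t=0,i=13
  [2] .#. => #  t=0,i=3
  [1] ..# => .  t=0,i=2
  [0] ... => .  t=0,i=5
  bits 00110100 = 52

52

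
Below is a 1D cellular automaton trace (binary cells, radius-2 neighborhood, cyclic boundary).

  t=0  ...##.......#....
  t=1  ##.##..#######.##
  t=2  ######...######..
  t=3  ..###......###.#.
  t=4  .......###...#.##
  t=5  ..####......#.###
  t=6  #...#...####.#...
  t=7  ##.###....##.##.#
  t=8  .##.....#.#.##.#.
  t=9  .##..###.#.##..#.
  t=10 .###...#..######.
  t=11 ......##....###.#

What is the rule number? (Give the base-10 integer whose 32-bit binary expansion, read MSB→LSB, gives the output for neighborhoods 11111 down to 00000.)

  nb #####: next=#  (t=1,i=9, bit31=1)
  nb ####.: next=#  (t=1,i=0, bit30=1)
  nb ###.#: next=#  (t=1,i=1, bit29=1)
  nb ###..: next=.  (t=2,i=5, bit28=0)
  nb ##.##: next=#  (t=1,i=2, bit27=1)
  nb ##.#.: next=.  (t=3,i=14, bit26=0)
  nb ##..#: next=#  (t=1,i=5, bit25=1)
  nb ##...: next=.  (t=0,i=5, bit24=0)
  nb #.###: next=.  (t=1,i=15, bit23=0)
  nb #.##.: next=#  (t=1,i=3, bit22=1)
  nb #.#.#: next=.  (t=8,i=10, bit21=0)
  nb #.#..: next=#  (t=3,i=15, bit20=1)
  nb #..##: next=.  (t=1,i=6, bit19=0)
  nb #..#.: next=#  (t=9,i=14, bit18=1)
  nb #...#: next=.  (t=2,i=7, bit17=0)
  nb #....: next=.  (t=0,i=6, bit16=0)
  nb .####: next=.  (t=1,i=8, bit15=0)
  nb .###.: next=.  (t=3,i=3, bit14=0)
  nb .##.#: next=.  (t=7,i=11, bit13=0)
  nb .##..: next=#  (t=0,i=4, bit12=1)
  nb .#.##: next=#  (t=4,i=14, bit11=1)
  nb .#.#.: next=#  (t=8,i=9, bit10=1)
  nb .#..#: next=.  (t=8,i=16, bit9=0)
  nb .#...: next=#  (t=0,i=13, bit8=1)
  nb ..###: next=.  (t=1,i=7, bit7=0)
  nb ..##.: next=#  (t=0,i=3, bit6=1)
  nb ..#.#: next=.  (t=4,i=13, bit5=0)
  nb ..#..: next=#  (t=0,i=12, bit4=1)
  nb ...##: next=.  (t=0,i=2, bit3=0)
  nb ...#.: next=#  (t=0,i=11, bit2=1)
  nb ....#: next=#  (t=0,i=1, bit1=1)
  nb .....: next=#  (t=0,i=0, bit0=1)
  bits 11101010010101000001110101010111 = 3931381079

3931381079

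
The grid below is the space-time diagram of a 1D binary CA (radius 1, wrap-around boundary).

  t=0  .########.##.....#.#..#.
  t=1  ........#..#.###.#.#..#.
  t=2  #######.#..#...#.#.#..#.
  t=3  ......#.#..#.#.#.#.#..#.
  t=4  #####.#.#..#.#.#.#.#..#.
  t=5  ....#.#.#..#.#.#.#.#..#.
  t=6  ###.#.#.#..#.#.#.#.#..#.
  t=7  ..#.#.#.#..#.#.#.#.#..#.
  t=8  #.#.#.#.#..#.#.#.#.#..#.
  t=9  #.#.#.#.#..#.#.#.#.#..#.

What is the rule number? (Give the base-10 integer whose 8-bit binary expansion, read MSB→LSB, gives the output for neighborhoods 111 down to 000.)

69

  [7] ### => .  t=0,i=2
  [6] ##. => #  t=0,i=8
  [5] #.# => .  t=0,i=9
  [4] #.. => .  t=0,i=12
  [3] .## => .  t=0,i=1
  [2] .#. => #  t=0,i=17
  [1] ..# => .  t=0,i=0
  [0] ... => #  t=0,i=13
  bits 01000101 = 69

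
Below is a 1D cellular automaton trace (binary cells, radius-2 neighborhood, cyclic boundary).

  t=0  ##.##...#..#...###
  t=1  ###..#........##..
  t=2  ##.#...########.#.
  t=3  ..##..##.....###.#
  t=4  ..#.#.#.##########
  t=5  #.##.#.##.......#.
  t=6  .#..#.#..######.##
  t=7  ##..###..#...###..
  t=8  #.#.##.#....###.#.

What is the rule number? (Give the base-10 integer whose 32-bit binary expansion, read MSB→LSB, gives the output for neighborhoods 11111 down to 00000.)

1871793387

  [31] ##### => .  t=0,i=17
  [30] ####. => #  t=0,i=0
  [29] ###.# => #  t=0,i=1
  [28] ###.. => .  t=1,i=2
  [27] ##.## => #  t=0,i=2
  [26] ##.#. => #  t=2,i=2
  [25] ##..# => #  t=1,i=3
  [24] ##... => #  t=0,i=5
  [23] #.### => #  t=4,i=8
  [22] #.##. => .  t=0,i=3
  [21] #.#.# => .  t=2,i=16
  [20] #.#.. => #  t=2,i=3
  [19] #..## => .  t=1,i=17
  [18] #..#. => .  t=0,i=10
  [17] #...# => .  t=0,i=6
  [16] #.... => #  t=1,i=7
  [15] .#### => .  t=0,i=16
  [14] .###. => #  t=1,i=1
  [13] .##.# => .  t=2,i=1
  [12] .##.. => .  t=0,i=4
  [11] .#.## => #  t=2,i=17
  [10] .#.#. => #  t=4,i=3
  [9] .#..# => .  t=0,i=9
  [8] .#... => .  t=0,i=12
  [7] ..### => #  t=0,i=15
  [6] ..##. => #  t=1,i=14
  [5] ..#.# => #  t=4,i=2
  [4] ..#.. => .  t=0,i=8
  [3] ...## => #  t=0,i=14
  [2] ...#. => .  t=0,i=7
  [1] ....# => #  t=1,i=12
  [0] ..... => #  t=1,i=8
  bits 01101111100100010100110011101011 = 1871793387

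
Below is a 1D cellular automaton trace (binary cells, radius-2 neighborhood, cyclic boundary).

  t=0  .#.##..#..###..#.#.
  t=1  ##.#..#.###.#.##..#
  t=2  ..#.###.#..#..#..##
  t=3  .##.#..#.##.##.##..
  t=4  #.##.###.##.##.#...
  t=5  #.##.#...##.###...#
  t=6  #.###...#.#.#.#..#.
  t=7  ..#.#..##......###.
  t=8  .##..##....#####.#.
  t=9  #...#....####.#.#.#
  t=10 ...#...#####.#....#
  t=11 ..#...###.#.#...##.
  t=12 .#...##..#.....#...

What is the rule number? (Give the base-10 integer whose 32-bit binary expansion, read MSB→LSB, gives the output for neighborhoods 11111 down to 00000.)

1422697135

  #####|.  b31=0 t=8,i=13
  ####.|#  b30=1 t=8,i=14
  ###.#|.  b29=0 t=1,i=1
  ###..|#  b28=1 t=0,i=12
  ##.##|.  b27=0 t=3,i=11
  ##.#.|#  b26=1 t=1,i=2
  ##..#|.  b25=0 t=0,i=5
  ##...|.  b24=0 t=3,i=17
  #.###|#  b23=1 t=1,i=8
  #.##.|#  b22=1 t=0,i=3
  #.#.#|.  b21=0 t=1,i=12
  #.#..|.  b20=0 t=0,i=17
  #..##|#  b19=1 t=0,i=9
  #..#.|#  b18=1 t=0,i=0
  #...#|.  b17=0 t=3,i=18
  #....|.  b16=0 t=7,i=10
  .####|#  b15=1 t=8,i=12
  .###.|.  b14=0 t=0,i=11
  .##.#|#  b13=1 t=3,i=2
  .##..|.  b12=0 t=0,i=4
  .#.##|.  b11=0 t=0,i=2
  .#.#.|.  b10=0 t=0,i=16
  .#..#|#  b9=1 t=0,i=8
  .#...|.  b8=0 t=4,i=16
  ..###|#  b7=1 t=0,i=10
  ..##.|.  b6=0 t=2,i=17
  ..#.#|#  b5=1 t=0,i=1
  ..#..|.  b4=0 t=0,i=7
  ...##|#  b3=1 t=3,i=0
  ...#.|#  b2=1 t=4,i=18
  ....#|#  b1=1 t=7,i=13
  .....|#  b0=1 t=7,i=11
  bits 01010100110011001010001010101111 = 1422697135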